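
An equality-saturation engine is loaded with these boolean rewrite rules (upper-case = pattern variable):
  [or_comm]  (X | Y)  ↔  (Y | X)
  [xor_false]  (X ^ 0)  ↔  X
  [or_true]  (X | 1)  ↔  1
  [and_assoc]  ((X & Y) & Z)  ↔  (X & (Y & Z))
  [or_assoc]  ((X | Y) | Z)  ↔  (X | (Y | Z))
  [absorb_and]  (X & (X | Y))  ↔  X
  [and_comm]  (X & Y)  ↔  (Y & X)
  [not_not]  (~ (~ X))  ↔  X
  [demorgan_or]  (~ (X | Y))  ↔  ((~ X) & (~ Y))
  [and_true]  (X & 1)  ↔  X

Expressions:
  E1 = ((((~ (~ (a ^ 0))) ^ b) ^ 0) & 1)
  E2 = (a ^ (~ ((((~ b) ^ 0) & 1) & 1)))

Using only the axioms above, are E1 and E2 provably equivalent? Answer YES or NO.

YES

step 1: xor_false (→) rewrites (((~ (~ (a ^ 0))) ^ b) ^ 0) into ((~ (~ (a ^ 0))) ^ b), now (((~ (~ (a ^ 0))) ^ b) & 1)
step 2: xor_false (→) rewrites (a ^ 0) into a, now (((~ (~ a)) ^ b) & 1)
step 3: not_not (→) rewrites (~ (~ a)) into a, now ((a ^ b) & 1)
step 4: and_true (→) rewrites ((a ^ b) & 1) into (a ^ b)
step 5: not_not (←) rewrites b into (~ (~ b)), now (a ^ (~ (~ b)))
step 6: and_true (←) rewrites (~ b) into ((~ b) & 1), now (a ^ (~ ((~ b) & 1)))
step 7: xor_false (←) rewrites (~ b) into ((~ b) ^ 0), now (a ^ (~ (((~ b) ^ 0) & 1)))
step 8: and_true (←) rewrites ((~ b) ^ 0) into (((~ b) ^ 0) & 1), which is E2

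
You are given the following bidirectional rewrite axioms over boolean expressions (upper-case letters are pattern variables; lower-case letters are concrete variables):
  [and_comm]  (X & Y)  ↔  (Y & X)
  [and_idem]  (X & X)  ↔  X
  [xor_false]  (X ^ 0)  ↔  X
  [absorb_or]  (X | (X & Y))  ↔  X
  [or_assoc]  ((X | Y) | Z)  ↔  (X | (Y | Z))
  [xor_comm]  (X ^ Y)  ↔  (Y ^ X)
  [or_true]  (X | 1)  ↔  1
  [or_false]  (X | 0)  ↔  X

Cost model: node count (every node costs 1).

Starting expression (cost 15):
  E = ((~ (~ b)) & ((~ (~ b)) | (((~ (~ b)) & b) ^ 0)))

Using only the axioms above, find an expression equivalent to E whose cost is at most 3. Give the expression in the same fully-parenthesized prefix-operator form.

(~ (~ b))   [cost 3]

1. [xor_false →] (((~ (~ b)) & b) ^ 0)  →  ((~ (~ b)) & b);  E = ((~ (~ b)) & ((~ (~ b)) | ((~ (~ b)) & b)))
2. [absorb_or →] ((~ (~ b)) | ((~ (~ b)) & b))  →  (~ (~ b));  E = ((~ (~ b)) & (~ (~ b)))
3. [and_idem →] ((~ (~ b)) & (~ (~ b)))  →  (~ (~ b));  cost 3 ≤ 3, done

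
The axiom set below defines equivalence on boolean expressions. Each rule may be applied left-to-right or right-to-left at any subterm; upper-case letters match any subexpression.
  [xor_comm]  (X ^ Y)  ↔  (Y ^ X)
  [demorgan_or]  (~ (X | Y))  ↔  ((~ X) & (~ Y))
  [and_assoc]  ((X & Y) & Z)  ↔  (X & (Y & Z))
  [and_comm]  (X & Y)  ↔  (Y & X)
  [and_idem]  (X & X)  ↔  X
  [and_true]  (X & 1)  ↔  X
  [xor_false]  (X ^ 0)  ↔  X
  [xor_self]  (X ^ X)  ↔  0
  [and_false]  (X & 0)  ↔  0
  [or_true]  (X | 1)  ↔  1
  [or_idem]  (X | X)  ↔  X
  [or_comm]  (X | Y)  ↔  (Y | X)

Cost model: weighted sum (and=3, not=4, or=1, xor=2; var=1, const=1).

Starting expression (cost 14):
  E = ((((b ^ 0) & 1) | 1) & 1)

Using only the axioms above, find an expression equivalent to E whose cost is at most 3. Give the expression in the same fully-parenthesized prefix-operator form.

(1) ((b ^ 0) & 1)  =[and_true →]=  (b ^ 0)    ⊢ (((b ^ 0) | 1) & 1)
(2) (((b ^ 0) | 1) & 1)  =[and_true →]=  ((b ^ 0) | 1)
(3) (b ^ 0)  =[xor_false →]=  b    ⊢ cost 3, within 3

(b | 1)   [cost 3]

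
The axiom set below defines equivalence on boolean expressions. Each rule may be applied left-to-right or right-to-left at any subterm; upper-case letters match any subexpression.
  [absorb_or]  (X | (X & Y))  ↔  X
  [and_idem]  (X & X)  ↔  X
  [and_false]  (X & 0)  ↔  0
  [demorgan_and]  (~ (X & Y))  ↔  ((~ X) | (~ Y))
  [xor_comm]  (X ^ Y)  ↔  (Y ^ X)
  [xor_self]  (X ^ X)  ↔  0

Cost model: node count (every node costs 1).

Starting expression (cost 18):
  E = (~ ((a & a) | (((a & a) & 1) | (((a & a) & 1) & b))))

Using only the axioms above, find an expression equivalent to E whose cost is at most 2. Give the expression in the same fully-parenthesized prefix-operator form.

(1) (((a & a) & 1) | (((a & a) & 1) & b))  =[absorb_or →]=  ((a & a) & 1)    ⊢ (~ ((a & a) | ((a & a) & 1)))
(2) ((a & a) | ((a & a) & 1))  =[absorb_or →]=  (a & a)    ⊢ (~ (a & a))
(3) (a & a)  =[and_idem →]=  a    ⊢ cost 2, within 2

(~ a)   [cost 2]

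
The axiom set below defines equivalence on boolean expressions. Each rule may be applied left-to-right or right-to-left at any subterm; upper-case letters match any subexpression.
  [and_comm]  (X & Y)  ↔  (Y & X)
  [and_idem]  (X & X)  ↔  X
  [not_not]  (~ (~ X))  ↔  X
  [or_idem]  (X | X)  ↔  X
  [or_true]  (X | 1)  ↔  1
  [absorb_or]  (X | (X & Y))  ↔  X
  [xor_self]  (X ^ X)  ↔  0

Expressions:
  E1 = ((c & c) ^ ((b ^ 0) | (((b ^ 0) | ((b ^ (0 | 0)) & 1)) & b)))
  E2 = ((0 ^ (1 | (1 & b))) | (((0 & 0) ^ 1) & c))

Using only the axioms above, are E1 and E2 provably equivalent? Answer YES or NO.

NO

Every axiom is a valid identity, so a rewrite proof would force E1 and E2 to agree under every assignment.
At b=0, c=0: E1 = 0 but E2 = 1; they differ, so no derivation exists.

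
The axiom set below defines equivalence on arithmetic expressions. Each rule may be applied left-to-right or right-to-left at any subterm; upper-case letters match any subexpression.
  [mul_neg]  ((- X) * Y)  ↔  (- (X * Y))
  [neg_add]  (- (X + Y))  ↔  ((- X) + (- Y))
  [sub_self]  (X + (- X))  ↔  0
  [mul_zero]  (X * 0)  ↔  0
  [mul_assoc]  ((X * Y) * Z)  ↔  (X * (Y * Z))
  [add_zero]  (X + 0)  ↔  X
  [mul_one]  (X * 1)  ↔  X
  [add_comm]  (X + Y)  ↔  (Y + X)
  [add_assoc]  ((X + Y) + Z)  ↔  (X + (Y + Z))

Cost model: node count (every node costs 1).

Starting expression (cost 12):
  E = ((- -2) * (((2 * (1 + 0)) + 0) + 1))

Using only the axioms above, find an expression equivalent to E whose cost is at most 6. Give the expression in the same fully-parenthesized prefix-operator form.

((- -2) * (2 + 1))   [cost 6]

(1) (1 + 0)  =[add_zero →]=  1    ⊢ ((- -2) * (((2 * 1) + 0) + 1))
(2) (2 * 1)  =[mul_one →]=  2    ⊢ ((- -2) * ((2 + 0) + 1))
(3) (2 + 0)  =[add_zero →]=  2    ⊢ cost 6, within 6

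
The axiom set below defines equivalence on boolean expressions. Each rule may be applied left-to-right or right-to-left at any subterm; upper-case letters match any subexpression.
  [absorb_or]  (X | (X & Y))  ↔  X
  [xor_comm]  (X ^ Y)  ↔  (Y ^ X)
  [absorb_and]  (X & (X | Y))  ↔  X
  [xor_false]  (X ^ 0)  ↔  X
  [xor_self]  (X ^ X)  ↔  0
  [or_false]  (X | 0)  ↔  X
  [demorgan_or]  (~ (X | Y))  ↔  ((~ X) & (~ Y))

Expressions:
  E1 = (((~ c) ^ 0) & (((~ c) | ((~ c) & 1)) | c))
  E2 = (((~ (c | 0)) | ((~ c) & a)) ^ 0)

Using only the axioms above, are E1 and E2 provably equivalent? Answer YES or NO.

YES

1. [xor_false →] ((~ c) ^ 0)  →  (~ c);  E1 = ((~ c) & (((~ c) | ((~ c) & 1)) | c))
2. [absorb_or →] ((~ c) | ((~ c) & 1))  →  (~ c);  E1 = ((~ c) & ((~ c) | c))
3. [absorb_and →] ((~ c) & ((~ c) | c))  →  (~ c)
4. [absorb_or ←] (~ c)  →  ((~ c) | ((~ c) & a))
5. [xor_false ←] ((~ c) | ((~ c) & a))  →  (((~ c) | ((~ c) & a)) ^ 0)
6. [or_false ←] c  →  (c | 0);  this is E2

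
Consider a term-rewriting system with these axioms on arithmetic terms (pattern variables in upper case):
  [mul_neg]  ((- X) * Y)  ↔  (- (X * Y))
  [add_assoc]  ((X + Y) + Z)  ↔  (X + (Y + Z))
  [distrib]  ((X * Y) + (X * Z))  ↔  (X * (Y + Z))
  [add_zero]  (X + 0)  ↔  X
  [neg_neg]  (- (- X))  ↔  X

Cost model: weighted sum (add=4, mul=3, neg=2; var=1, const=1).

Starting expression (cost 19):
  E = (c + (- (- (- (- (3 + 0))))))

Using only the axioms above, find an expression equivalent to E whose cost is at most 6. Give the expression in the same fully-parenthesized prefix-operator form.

(c + 3)   [cost 6]

(1) (3 + 0)  =[add_zero →]=  3    ⊢ (c + (- (- (- (- 3)))))
(2) (- (- (- 3)))  =[neg_neg →]=  (- 3)    ⊢ (c + (- (- 3)))
(3) (- (- 3))  =[neg_neg →]=  3    ⊢ cost 6, within 6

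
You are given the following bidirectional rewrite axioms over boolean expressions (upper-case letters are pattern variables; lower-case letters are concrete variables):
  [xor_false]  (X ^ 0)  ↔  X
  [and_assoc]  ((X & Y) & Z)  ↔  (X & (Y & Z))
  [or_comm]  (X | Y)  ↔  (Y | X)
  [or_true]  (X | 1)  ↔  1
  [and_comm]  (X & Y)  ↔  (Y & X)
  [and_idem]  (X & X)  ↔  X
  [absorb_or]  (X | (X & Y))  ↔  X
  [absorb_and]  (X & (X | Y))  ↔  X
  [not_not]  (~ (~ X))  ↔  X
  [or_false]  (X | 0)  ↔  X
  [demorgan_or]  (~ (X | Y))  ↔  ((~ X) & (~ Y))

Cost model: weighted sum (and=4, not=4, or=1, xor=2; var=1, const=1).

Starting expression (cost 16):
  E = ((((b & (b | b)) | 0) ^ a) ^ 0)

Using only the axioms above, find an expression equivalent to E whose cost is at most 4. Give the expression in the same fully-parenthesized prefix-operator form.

(b ^ a)   [cost 4]

step 1: or_false (→) rewrites ((b & (b | b)) | 0) into (b & (b | b)), now (((b & (b | b)) ^ a) ^ 0)
step 2: absorb_and (→) rewrites (b & (b | b)) into b, now ((b ^ a) ^ 0)
step 3: xor_false (→) rewrites ((b ^ a) ^ 0) into (b ^ a), reaching cost 4 (bound 4)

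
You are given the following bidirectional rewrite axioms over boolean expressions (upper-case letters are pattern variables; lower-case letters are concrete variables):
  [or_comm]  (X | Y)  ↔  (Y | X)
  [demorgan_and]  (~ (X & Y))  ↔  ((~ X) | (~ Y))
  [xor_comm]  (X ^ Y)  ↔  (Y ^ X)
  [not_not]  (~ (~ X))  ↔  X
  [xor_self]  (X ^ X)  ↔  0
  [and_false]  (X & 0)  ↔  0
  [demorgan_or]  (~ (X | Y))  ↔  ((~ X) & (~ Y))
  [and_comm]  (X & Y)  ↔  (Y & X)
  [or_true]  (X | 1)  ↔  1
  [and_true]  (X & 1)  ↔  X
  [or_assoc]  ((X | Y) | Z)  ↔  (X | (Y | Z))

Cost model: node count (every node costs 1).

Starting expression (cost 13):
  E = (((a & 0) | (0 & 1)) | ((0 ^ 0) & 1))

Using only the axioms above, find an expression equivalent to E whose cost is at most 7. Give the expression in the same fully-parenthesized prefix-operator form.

((0 | 0) | (0 ^ 0))   [cost 7]

1. [and_true →] (0 & 1)  →  0;  E = (((a & 0) | 0) | ((0 ^ 0) & 1))
2. [and_true →] ((0 ^ 0) & 1)  →  (0 ^ 0);  E = (((a & 0) | 0) | (0 ^ 0))
3. [and_false →] (a & 0)  →  0;  cost 7 ≤ 7, done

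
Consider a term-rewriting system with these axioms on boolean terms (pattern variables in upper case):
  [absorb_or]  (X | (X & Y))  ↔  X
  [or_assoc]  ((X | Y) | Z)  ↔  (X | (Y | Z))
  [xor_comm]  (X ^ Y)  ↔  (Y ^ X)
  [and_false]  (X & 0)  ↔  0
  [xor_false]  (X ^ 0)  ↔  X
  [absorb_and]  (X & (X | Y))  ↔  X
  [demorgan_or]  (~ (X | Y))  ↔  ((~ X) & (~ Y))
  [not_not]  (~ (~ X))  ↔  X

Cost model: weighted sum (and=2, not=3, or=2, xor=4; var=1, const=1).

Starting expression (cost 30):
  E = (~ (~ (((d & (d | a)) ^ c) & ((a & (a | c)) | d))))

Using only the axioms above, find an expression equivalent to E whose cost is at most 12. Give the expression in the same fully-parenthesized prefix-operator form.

((d ^ c) & (a | d))   [cost 12]

(1) (d & (d | a))  =[absorb_and →]=  d    ⊢ (~ (~ ((d ^ c) & ((a & (a | c)) | d))))
(2) (~ (~ ((d ^ c) & ((a & (a | c)) | d))))  =[not_not →]=  ((d ^ c) & ((a & (a | c)) | d))
(3) (a & (a | c))  =[absorb_and →]=  a    ⊢ cost 12, within 12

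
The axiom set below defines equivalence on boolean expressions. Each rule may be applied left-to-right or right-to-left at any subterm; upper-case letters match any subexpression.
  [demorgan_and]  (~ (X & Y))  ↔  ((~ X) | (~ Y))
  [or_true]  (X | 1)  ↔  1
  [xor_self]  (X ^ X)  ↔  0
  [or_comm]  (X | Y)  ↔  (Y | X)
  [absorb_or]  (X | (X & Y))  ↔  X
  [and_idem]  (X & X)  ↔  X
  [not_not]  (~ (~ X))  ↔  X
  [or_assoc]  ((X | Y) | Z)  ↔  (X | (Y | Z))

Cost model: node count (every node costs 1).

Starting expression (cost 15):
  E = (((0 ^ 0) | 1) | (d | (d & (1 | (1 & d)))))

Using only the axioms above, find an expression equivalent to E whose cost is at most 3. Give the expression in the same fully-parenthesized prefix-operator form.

1. [absorb_or →] (1 | (1 & d))  →  1;  E = (((0 ^ 0) | 1) | (d | (d & 1)))
2. [absorb_or →] (d | (d & 1))  →  d;  E = (((0 ^ 0) | 1) | d)
3. [xor_self →] (0 ^ 0)  →  0;  E = ((0 | 1) | d)
4. [or_true →] (0 | 1)  →  1;  cost 3 ≤ 3, done

(1 | d)   [cost 3]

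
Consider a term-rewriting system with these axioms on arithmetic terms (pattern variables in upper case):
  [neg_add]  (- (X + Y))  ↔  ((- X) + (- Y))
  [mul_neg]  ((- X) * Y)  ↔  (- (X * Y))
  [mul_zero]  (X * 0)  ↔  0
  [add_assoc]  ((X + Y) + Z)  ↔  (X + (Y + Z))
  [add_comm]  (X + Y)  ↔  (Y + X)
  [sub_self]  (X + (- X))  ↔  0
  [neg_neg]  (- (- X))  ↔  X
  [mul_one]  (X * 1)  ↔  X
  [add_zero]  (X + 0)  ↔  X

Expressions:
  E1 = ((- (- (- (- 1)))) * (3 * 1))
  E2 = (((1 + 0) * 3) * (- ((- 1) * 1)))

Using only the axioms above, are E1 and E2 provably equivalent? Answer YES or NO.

(1) (- (- (- (- 1))))  =[neg_neg →]=  (- (- 1))    ⊢ ((- (- 1)) * (3 * 1))
(2) (3 * 1)  =[mul_one →]=  3    ⊢ ((- (- 1)) * 3)
(3) (- (- 1))  =[neg_neg →]=  1    ⊢ (1 * 3)
(4) 1  =[add_zero ←]=  (1 + 0)    ⊢ ((1 + 0) * 3)
(5) ((1 + 0) * 3)  =[mul_one ←]=  (((1 + 0) * 3) * 1)
(6) 1  =[neg_neg ←]=  (- (- 1))    ⊢ (((1 + 0) * 3) * (- (- 1)))
(7) (- 1)  =[mul_one ←]=  ((- 1) * 1)    ⊢ E2

YES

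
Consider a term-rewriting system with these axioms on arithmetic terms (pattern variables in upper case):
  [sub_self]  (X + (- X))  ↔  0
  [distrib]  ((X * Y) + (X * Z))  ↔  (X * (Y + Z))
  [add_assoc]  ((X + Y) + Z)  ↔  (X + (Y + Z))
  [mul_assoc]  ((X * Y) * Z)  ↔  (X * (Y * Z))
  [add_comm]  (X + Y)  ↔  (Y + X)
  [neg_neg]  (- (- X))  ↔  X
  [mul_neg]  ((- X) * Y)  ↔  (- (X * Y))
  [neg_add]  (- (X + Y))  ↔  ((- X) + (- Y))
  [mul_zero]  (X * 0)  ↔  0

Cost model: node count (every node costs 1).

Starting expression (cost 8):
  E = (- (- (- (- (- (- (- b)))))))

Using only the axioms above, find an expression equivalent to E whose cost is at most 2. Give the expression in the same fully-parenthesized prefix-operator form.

(1) (- (- (- (- (- (- (- b)))))))  =[neg_neg →]=  (- (- (- (- (- b)))))
(2) (- (- (- (- b))))  =[neg_neg →]=  (- (- b))    ⊢ (- (- (- b)))
(3) (- (- (- b)))  =[neg_neg →]=  (- b)    ⊢ cost 2, within 2

(- b)   [cost 2]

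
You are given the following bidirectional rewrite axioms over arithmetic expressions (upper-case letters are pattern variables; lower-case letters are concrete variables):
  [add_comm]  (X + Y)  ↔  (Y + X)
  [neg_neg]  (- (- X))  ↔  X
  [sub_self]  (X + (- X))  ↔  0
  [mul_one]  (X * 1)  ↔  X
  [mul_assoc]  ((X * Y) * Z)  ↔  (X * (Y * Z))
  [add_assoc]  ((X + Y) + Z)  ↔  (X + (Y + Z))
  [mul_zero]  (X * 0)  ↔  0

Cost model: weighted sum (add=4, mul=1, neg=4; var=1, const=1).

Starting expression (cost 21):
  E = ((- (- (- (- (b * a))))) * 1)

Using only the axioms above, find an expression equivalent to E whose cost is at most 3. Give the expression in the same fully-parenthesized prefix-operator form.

(1) (- (- (b * a)))  =[neg_neg →]=  (b * a)    ⊢ ((- (- (b * a))) * 1)
(2) (- (- (b * a)))  =[neg_neg →]=  (b * a)    ⊢ ((b * a) * 1)
(3) ((b * a) * 1)  =[mul_one →]=  (b * a)    ⊢ cost 3, within 3

(b * a)   [cost 3]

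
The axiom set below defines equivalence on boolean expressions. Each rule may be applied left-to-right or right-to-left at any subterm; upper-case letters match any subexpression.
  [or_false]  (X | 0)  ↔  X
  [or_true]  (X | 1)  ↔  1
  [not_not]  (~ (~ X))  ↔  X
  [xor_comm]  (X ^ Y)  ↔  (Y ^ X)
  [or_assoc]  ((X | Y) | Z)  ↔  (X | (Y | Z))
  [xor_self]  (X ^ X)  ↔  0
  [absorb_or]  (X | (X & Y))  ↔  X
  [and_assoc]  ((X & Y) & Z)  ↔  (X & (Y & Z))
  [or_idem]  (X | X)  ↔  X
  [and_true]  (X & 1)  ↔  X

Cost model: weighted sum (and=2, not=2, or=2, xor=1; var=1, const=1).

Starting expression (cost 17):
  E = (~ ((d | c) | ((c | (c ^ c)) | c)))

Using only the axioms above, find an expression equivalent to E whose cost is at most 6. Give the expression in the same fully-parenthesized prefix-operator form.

step 1: xor_self (→) rewrites (c ^ c) into 0, now (~ ((d | c) | ((c | 0) | c)))
step 2: or_false (→) rewrites (c | 0) into c, now (~ ((d | c) | (c | c)))
step 3: or_idem (→) rewrites (c | c) into c, now (~ ((d | c) | c))
step 4: or_assoc (→) rewrites ((d | c) | c) into (d | (c | c)), now (~ (d | (c | c)))
step 5: or_idem (→) rewrites (c | c) into c, reaching cost 6 (bound 6)

(~ (d | c))   [cost 6]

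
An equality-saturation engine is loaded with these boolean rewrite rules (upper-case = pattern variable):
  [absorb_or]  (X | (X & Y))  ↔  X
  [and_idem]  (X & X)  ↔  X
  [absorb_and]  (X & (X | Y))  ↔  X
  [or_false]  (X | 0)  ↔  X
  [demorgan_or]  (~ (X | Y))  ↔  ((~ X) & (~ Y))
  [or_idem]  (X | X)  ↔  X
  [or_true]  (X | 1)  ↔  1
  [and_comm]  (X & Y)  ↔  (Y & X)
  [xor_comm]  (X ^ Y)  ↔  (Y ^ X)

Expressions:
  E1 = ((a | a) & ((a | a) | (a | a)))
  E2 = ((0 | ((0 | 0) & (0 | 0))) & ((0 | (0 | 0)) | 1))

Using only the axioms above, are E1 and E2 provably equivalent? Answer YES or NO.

The axioms are sound identities: if E1 ↔* E2 then E1 and E2 evaluate identically under any assignment.
Under a=1: E1 evaluates to 1, E2 to 0. Distinct ⇒ no rewrite sequence connects them.

NO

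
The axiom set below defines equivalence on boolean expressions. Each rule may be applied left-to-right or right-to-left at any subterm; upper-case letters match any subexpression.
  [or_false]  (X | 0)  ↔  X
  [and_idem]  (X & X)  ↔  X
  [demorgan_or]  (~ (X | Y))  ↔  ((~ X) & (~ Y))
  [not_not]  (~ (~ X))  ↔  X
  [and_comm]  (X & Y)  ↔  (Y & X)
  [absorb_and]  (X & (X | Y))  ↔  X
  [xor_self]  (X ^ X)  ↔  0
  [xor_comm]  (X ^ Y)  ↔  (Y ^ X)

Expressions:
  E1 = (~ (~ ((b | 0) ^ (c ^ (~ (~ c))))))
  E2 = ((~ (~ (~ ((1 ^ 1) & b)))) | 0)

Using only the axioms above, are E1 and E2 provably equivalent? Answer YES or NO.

All listed rules preserve value, hence provable equivalence implies equal values everywhere; look for a separating assignment.
b=0, c=0 gives E1 ↦ 0, E2 ↦ 1; values differ ⇒ not provably equivalent.

NO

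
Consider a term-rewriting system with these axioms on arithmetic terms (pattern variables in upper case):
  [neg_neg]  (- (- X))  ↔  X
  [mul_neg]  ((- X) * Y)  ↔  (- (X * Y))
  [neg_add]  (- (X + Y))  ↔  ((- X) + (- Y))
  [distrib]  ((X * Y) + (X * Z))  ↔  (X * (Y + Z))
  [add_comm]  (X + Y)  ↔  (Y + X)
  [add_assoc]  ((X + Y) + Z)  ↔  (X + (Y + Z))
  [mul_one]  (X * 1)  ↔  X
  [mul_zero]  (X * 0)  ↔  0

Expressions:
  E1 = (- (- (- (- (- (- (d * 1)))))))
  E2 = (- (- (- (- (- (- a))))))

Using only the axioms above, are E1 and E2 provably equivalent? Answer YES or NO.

Every axiom is a valid identity, so a rewrite proof would force E1 and E2 to agree under every assignment.
At a=0, d=1: E1 = 1 but E2 = 0; they differ, so no derivation exists.

NO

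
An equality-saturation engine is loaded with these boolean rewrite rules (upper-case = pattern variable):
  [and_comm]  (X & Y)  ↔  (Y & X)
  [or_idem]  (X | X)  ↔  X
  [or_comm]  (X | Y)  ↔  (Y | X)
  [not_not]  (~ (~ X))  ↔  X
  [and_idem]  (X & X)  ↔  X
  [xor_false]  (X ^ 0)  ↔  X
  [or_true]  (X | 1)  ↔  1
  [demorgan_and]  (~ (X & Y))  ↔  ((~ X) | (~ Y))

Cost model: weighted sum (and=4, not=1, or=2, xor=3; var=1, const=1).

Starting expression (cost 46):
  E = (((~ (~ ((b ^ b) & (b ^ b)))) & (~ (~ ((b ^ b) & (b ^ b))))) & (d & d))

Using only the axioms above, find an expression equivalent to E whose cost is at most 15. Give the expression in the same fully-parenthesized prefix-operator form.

1. [and_idem →] ((~ (~ ((b ^ b) & (b ^ b)))) & (~ (~ ((b ^ b) & (b ^ b)))))  →  (~ (~ ((b ^ b) & (b ^ b))));  E = ((~ (~ ((b ^ b) & (b ^ b)))) & (d & d))
2. [not_not →] (~ (~ ((b ^ b) & (b ^ b))))  →  ((b ^ b) & (b ^ b));  E = (((b ^ b) & (b ^ b)) & (d & d))
3. [and_idem →] ((b ^ b) & (b ^ b))  →  (b ^ b);  cost 15 ≤ 15, done

((b ^ b) & (d & d))   [cost 15]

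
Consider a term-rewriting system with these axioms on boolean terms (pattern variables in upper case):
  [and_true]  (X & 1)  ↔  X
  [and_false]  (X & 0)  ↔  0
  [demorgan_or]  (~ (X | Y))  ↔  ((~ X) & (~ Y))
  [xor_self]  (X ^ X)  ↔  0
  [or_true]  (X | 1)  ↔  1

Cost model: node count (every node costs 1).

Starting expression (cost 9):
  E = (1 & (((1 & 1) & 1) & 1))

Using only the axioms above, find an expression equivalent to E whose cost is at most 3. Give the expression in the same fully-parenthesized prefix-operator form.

(1 & 1)   [cost 3]

(1) ((1 & 1) & 1)  =[and_true →]=  (1 & 1)    ⊢ (1 & ((1 & 1) & 1))
(2) (1 & 1)  =[and_true →]=  1    ⊢ (1 & (1 & 1))
(3) (1 & 1)  =[and_true →]=  1    ⊢ cost 3, within 3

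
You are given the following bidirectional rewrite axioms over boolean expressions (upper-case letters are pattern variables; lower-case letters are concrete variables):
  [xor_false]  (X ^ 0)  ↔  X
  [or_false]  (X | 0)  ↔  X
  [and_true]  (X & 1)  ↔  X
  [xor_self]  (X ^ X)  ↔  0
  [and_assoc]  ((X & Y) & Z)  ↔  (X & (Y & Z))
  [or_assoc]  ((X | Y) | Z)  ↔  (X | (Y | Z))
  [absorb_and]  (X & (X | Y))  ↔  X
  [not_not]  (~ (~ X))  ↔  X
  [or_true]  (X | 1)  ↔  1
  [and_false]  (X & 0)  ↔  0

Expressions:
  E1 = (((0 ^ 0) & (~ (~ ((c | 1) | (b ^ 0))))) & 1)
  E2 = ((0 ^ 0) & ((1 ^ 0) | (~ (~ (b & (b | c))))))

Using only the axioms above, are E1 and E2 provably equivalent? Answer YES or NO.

(1) (~ (~ ((c | 1) | (b ^ 0))))  =[not_not →]=  ((c | 1) | (b ^ 0))    ⊢ (((0 ^ 0) & ((c | 1) | (b ^ 0))) & 1)
(2) (c | 1)  =[or_true →]=  1    ⊢ (((0 ^ 0) & (1 | (b ^ 0))) & 1)
(3) (((0 ^ 0) & (1 | (b ^ 0))) & 1)  =[and_true →]=  ((0 ^ 0) & (1 | (b ^ 0)))
(4) (b ^ 0)  =[xor_false →]=  b    ⊢ ((0 ^ 0) & (1 | b))
(5) b  =[not_not ←]=  (~ (~ b))    ⊢ ((0 ^ 0) & (1 | (~ (~ b))))
(6) b  =[absorb_and ←]=  (b & (b | c))    ⊢ ((0 ^ 0) & (1 | (~ (~ (b & (b | c))))))
(7) 1  =[xor_false ←]=  (1 ^ 0)    ⊢ E2

YES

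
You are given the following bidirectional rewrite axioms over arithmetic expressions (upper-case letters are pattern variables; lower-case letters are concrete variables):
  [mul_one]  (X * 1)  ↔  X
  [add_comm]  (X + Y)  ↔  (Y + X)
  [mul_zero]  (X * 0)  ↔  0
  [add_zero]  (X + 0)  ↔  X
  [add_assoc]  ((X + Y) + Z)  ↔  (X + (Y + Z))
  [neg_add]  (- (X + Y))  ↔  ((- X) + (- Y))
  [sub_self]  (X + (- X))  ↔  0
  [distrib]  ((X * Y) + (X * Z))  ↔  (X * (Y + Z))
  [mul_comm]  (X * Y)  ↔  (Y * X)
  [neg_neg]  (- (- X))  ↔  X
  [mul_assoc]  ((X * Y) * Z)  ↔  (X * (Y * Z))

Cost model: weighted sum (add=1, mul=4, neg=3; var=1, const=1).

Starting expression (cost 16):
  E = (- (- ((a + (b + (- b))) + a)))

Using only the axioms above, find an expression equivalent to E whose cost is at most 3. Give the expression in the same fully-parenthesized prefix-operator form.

(a + a)   [cost 3]

step 1: sub_self (→) rewrites (b + (- b)) into 0, now (- (- ((a + 0) + a)))
step 2: neg_neg (→) rewrites (- (- ((a + 0) + a))) into ((a + 0) + a)
step 3: add_zero (→) rewrites (a + 0) into a, reaching cost 3 (bound 3)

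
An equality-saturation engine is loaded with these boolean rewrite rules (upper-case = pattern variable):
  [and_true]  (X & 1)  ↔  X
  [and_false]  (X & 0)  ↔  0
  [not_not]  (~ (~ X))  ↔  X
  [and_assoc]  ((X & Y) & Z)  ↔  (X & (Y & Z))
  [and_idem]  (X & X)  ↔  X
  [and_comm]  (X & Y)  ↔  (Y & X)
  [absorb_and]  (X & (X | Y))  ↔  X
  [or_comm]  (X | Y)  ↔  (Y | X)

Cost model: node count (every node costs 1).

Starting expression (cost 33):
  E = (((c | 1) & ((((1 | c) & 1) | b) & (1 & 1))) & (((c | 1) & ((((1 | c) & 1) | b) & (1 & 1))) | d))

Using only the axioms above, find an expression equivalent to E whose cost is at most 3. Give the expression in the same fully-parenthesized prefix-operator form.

step 1: absorb_and (→) rewrites (((c | 1) & ((((1 | c) & 1) | b) & (1 & 1))) & (((c | 1) & ((((1 | c) & 1) | b) & (1 & 1))) | d)) into ((c | 1) & ((((1 | c) & 1) | b) & (1 & 1)))
step 2: and_true (→) rewrites (1 & 1) into 1, now ((c | 1) & ((((1 | c) & 1) | b) & 1))
step 3: and_true (→) rewrites ((1 | c) & 1) into (1 | c), now ((c | 1) & (((1 | c) | b) & 1))
step 4: and_true (→) rewrites (((1 | c) | b) & 1) into ((1 | c) | b), now ((c | 1) & ((1 | c) | b))
step 5: or_comm (→) rewrites (c | 1) into (1 | c), now ((1 | c) & ((1 | c) | b))
step 6: absorb_and (→) rewrites ((1 | c) & ((1 | c) | b)) into (1 | c), reaching cost 3 (bound 3)

(1 | c)   [cost 3]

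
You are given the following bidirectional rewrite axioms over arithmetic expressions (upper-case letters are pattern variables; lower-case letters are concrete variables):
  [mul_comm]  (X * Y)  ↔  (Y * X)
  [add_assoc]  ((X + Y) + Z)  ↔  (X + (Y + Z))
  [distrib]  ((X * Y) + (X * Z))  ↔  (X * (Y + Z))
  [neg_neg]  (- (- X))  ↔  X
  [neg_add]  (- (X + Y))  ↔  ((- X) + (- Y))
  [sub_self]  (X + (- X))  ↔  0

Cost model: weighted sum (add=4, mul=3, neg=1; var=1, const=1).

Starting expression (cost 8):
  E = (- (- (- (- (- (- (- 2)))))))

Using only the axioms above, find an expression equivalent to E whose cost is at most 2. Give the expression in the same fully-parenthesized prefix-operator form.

(- 2)   [cost 2]

(1) (- (- (- (- (- 2)))))  =[neg_neg →]=  (- (- (- 2)))    ⊢ (- (- (- (- (- 2)))))
(2) (- (- (- 2)))  =[neg_neg →]=  (- 2)    ⊢ (- (- (- 2)))
(3) (- (- 2))  =[neg_neg →]=  2    ⊢ cost 2, within 2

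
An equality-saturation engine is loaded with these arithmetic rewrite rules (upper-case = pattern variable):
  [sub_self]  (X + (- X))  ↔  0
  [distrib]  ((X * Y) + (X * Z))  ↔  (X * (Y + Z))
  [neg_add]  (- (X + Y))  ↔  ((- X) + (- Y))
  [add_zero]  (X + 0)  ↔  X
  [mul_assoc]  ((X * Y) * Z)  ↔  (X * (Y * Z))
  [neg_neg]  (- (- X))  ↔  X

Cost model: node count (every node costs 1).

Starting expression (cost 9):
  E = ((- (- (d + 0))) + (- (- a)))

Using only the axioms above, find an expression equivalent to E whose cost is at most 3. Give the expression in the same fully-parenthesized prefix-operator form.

(1) (- (- (d + 0)))  =[neg_neg →]=  (d + 0)    ⊢ ((d + 0) + (- (- a)))
(2) (- (- a))  =[neg_neg →]=  a    ⊢ ((d + 0) + a)
(3) (d + 0)  =[add_zero →]=  d    ⊢ cost 3, within 3

(d + a)   [cost 3]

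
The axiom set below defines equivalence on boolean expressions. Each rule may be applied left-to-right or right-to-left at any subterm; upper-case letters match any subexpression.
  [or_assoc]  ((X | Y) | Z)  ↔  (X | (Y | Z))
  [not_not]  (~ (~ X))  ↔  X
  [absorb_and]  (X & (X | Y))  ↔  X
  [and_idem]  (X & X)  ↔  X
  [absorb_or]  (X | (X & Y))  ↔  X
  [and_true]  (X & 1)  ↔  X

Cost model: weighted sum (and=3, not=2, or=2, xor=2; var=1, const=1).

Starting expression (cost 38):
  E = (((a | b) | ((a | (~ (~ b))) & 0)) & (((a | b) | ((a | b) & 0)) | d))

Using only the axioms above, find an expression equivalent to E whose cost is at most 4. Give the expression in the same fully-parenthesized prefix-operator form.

(a | b)   [cost 4]

step 1: not_not (→) rewrites (~ (~ b)) into b, now (((a | b) | ((a | b) & 0)) & (((a | b) | ((a | b) & 0)) | d))
step 2: absorb_and (→) rewrites (((a | b) | ((a | b) & 0)) & (((a | b) | ((a | b) & 0)) | d)) into ((a | b) | ((a | b) & 0))
step 3: absorb_or (→) rewrites ((a | b) | ((a | b) & 0)) into (a | b), reaching cost 4 (bound 4)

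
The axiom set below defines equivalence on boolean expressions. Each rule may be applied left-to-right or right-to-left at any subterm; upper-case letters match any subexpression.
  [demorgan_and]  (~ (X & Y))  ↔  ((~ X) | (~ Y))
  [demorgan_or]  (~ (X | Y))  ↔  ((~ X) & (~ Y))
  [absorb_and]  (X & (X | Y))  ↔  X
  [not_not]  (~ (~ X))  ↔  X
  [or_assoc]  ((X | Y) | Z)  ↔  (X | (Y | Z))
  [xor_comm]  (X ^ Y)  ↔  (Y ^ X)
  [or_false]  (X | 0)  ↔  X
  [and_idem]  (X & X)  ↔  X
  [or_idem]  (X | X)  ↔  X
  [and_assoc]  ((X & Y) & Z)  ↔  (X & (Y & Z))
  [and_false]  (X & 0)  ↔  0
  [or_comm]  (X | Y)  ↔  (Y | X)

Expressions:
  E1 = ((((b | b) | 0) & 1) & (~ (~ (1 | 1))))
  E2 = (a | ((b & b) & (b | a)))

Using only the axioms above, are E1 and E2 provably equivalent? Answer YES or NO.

NO

Every axiom is a valid identity, so a rewrite proof would force E1 and E2 to agree under every assignment.
At a=1, b=0: E1 = 0 but E2 = 1; they differ, so no derivation exists.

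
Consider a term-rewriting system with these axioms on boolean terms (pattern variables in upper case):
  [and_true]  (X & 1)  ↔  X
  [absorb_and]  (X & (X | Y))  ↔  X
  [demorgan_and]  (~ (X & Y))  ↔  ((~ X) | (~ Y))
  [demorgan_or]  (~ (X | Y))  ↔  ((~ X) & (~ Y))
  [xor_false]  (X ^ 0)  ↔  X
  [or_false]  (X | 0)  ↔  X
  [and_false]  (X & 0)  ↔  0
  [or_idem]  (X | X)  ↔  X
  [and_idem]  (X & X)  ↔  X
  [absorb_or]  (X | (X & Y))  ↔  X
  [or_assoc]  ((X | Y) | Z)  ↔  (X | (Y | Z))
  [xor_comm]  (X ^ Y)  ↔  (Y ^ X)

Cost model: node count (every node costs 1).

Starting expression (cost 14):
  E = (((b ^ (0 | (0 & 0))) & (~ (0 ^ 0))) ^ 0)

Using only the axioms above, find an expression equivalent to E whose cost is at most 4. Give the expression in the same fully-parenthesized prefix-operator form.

(b & (~ 0))   [cost 4]

1. [absorb_or →] (0 | (0 & 0))  →  0;  E = (((b ^ 0) & (~ (0 ^ 0))) ^ 0)
2. [xor_false →] (b ^ 0)  →  b;  E = ((b & (~ (0 ^ 0))) ^ 0)
3. [xor_false →] (0 ^ 0)  →  0;  E = ((b & (~ 0)) ^ 0)
4. [xor_false →] ((b & (~ 0)) ^ 0)  →  (b & (~ 0));  cost 4 ≤ 4, done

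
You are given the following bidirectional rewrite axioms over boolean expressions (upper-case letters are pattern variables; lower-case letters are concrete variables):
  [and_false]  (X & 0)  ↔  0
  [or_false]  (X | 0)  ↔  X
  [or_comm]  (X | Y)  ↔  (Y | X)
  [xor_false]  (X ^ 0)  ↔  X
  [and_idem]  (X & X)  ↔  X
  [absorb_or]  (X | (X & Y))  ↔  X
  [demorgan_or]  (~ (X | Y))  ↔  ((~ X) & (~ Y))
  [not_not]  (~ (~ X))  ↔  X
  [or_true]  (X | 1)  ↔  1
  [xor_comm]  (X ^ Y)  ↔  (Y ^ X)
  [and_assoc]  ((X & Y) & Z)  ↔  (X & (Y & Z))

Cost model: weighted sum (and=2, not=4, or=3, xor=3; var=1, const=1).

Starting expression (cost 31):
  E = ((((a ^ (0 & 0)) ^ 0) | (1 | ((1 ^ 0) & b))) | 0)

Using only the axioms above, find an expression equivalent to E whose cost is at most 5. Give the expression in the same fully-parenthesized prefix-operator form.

(a | 1)   [cost 5]

(1) ((((a ^ (0 & 0)) ^ 0) | (1 | ((1 ^ 0) & b))) | 0)  =[or_false →]=  (((a ^ (0 & 0)) ^ 0) | (1 | ((1 ^ 0) & b)))
(2) (1 ^ 0)  =[xor_false →]=  1    ⊢ (((a ^ (0 & 0)) ^ 0) | (1 | (1 & b)))
(3) ((a ^ (0 & 0)) ^ 0)  =[xor_false →]=  (a ^ (0 & 0))    ⊢ ((a ^ (0 & 0)) | (1 | (1 & b)))
(4) (1 | (1 & b))  =[absorb_or →]=  1    ⊢ ((a ^ (0 & 0)) | 1)
(5) (0 & 0)  =[and_idem →]=  0    ⊢ ((a ^ 0) | 1)
(6) (a ^ 0)  =[xor_false →]=  a    ⊢ cost 5, within 5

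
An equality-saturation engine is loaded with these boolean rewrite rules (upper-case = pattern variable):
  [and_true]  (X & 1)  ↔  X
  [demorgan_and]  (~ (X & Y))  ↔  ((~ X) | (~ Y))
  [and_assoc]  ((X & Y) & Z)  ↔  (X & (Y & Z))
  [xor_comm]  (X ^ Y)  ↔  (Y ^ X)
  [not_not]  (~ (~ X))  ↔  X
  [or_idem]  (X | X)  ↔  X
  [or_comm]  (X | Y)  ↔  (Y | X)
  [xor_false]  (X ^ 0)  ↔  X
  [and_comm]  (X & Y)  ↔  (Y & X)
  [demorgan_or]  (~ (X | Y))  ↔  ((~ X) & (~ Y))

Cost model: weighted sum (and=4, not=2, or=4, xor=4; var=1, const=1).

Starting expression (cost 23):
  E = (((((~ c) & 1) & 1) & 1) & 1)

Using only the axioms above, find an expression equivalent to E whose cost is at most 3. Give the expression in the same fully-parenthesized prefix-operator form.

(~ c)   [cost 3]

1. [and_true →] ((~ c) & 1)  →  (~ c);  E = ((((~ c) & 1) & 1) & 1)
2. [and_true →] (((~ c) & 1) & 1)  →  ((~ c) & 1);  E = (((~ c) & 1) & 1)
3. [and_true →] ((~ c) & 1)  →  (~ c);  E = ((~ c) & 1)
4. [and_true →] ((~ c) & 1)  →  (~ c);  cost 3 ≤ 3, done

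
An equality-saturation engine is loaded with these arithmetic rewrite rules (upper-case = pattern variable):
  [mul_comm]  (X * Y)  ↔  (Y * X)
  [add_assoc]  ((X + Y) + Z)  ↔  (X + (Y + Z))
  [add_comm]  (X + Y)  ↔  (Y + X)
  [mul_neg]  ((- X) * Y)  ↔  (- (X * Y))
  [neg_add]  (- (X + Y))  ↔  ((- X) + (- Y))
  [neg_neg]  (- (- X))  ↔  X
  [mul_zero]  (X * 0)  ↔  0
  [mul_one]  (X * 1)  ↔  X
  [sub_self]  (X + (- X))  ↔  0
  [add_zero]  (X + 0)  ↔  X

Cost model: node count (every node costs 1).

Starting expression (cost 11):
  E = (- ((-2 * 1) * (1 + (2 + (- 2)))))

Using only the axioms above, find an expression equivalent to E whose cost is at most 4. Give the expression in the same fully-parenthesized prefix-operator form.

1. [sub_self →] (2 + (- 2))  →  0;  E = (- ((-2 * 1) * (1 + 0)))
2. [mul_one →] (-2 * 1)  →  -2;  E = (- (-2 * (1 + 0)))
3. [add_zero →] (1 + 0)  →  1;  cost 4 ≤ 4, done

(- (-2 * 1))   [cost 4]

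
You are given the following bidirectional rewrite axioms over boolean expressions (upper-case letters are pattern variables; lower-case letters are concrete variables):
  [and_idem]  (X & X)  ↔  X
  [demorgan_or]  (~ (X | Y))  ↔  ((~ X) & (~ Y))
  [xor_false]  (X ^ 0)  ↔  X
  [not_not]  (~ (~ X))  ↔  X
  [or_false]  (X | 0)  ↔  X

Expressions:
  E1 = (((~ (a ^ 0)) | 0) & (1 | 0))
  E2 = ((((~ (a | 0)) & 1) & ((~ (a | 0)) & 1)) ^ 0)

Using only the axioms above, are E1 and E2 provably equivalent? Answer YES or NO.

YES

(1) ((~ (a ^ 0)) | 0)  =[or_false →]=  (~ (a ^ 0))    ⊢ ((~ (a ^ 0)) & (1 | 0))
(2) (1 | 0)  =[or_false →]=  1    ⊢ ((~ (a ^ 0)) & 1)
(3) (a ^ 0)  =[xor_false →]=  a    ⊢ ((~ a) & 1)
(4) a  =[or_false ←]=  (a | 0)    ⊢ ((~ (a | 0)) & 1)
(5) ((~ (a | 0)) & 1)  =[xor_false ←]=  (((~ (a | 0)) & 1) ^ 0)
(6) ((~ (a | 0)) & 1)  =[and_idem ←]=  (((~ (a | 0)) & 1) & ((~ (a | 0)) & 1))    ⊢ E2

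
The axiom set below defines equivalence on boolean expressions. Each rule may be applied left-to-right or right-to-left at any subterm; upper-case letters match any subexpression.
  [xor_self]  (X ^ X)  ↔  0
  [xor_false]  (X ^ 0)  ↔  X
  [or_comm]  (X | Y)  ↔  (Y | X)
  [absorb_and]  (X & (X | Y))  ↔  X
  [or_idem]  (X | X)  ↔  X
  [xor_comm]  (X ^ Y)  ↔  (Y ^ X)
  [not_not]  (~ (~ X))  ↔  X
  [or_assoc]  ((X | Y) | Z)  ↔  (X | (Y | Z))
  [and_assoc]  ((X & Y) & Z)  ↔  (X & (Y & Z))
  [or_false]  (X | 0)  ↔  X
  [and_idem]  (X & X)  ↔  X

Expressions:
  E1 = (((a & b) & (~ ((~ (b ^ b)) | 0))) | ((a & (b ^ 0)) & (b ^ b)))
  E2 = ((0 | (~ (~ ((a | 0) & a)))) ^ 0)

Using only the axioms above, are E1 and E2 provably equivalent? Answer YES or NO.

Every axiom is a valid identity, so a rewrite proof would force E1 and E2 to agree under every assignment.
At a=1, b=0: E1 = 0 but E2 = 1; they differ, so no derivation exists.

NO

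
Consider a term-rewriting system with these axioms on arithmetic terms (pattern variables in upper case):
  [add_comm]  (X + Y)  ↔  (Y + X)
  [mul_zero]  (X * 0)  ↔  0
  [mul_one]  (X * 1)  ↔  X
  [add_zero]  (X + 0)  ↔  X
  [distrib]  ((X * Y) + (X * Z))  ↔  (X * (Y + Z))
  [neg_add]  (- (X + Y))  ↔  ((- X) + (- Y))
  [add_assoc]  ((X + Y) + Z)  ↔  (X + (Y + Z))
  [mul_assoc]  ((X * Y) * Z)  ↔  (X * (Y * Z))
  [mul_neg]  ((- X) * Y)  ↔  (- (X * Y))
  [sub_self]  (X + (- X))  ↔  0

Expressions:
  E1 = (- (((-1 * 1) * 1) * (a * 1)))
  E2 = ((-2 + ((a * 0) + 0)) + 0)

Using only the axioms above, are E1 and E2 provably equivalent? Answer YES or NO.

Every axiom is a valid identity, so a rewrite proof would force E1 and E2 to agree under every assignment.
At a=0: E1 = 0 but E2 = -2; they differ, so no derivation exists.

NO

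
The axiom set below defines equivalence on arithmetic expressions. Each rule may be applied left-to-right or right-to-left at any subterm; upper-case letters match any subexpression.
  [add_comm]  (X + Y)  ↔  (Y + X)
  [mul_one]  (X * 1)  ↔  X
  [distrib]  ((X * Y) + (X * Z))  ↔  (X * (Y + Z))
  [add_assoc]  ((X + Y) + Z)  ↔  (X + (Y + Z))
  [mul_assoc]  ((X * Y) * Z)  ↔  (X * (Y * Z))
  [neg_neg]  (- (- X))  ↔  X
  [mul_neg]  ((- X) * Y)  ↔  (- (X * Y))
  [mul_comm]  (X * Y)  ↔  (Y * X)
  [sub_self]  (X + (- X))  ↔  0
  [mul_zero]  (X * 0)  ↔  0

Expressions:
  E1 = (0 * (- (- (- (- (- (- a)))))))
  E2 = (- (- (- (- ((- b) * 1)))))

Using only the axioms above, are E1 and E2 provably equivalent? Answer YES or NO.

All listed rules preserve value, hence provable equivalence implies equal values everywhere; look for a separating assignment.
a=0, b=1 gives E1 ↦ 0, E2 ↦ -1; values differ ⇒ not provably equivalent.

NO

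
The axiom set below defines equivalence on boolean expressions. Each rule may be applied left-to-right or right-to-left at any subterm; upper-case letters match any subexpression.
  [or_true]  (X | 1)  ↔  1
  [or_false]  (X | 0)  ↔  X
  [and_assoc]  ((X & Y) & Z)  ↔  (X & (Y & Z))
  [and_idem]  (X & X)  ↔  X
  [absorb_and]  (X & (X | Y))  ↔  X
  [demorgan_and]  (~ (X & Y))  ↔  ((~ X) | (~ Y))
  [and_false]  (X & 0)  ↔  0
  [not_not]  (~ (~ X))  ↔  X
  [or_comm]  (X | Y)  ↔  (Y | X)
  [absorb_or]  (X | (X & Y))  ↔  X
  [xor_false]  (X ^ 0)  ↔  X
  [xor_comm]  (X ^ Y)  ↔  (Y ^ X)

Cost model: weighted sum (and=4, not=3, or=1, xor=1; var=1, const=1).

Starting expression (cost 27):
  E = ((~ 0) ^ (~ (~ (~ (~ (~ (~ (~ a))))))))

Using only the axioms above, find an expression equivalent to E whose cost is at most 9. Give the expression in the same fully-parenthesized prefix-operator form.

((~ 0) ^ (~ a))   [cost 9]

1. [not_not →] (~ (~ (~ (~ (~ a)))))  →  (~ (~ (~ a)));  E = ((~ 0) ^ (~ (~ (~ (~ (~ a))))))
2. [not_not →] (~ (~ (~ a)))  →  (~ a);  E = ((~ 0) ^ (~ (~ (~ a))))
3. [not_not →] (~ (~ a))  →  a;  cost 9 ≤ 9, done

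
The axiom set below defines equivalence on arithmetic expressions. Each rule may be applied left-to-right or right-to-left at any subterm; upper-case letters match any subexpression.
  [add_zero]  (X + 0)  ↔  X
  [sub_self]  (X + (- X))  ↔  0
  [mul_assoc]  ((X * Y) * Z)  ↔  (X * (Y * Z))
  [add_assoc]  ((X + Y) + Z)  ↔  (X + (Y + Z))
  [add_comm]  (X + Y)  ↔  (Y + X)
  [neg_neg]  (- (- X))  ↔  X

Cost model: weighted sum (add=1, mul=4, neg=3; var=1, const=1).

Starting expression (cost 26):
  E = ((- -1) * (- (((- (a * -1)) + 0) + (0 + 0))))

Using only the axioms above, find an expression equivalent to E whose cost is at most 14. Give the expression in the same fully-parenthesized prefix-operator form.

((- -1) * (a * -1))   [cost 14]

step 1: add_zero (→) rewrites ((- (a * -1)) + 0) into (- (a * -1)), now ((- -1) * (- ((- (a * -1)) + (0 + 0))))
step 2: add_zero (→) rewrites (0 + 0) into 0, now ((- -1) * (- ((- (a * -1)) + 0)))
step 3: add_zero (→) rewrites ((- (a * -1)) + 0) into (- (a * -1)), now ((- -1) * (- (- (a * -1))))
step 4: neg_neg (→) rewrites (- (- (a * -1))) into (a * -1), reaching cost 14 (bound 14)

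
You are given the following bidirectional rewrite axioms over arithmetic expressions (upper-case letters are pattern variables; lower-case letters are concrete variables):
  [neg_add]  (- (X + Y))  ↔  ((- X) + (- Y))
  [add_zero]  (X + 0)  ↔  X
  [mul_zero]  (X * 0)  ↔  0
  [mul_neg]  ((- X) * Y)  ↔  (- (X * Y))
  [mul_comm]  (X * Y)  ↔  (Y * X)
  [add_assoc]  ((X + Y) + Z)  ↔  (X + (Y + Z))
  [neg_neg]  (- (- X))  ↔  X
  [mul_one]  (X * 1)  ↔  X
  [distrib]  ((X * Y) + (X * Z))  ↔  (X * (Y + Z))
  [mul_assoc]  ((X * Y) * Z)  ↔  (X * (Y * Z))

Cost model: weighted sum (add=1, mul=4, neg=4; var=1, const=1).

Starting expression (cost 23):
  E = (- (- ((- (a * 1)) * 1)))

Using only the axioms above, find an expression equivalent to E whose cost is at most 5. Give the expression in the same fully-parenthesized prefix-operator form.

step 1: mul_one (→) rewrites (a * 1) into a, now (- (- ((- a) * 1)))
step 2: mul_one (→) rewrites ((- a) * 1) into (- a), now (- (- (- a)))
step 3: neg_neg (→) rewrites (- (- a)) into a, reaching cost 5 (bound 5)

(- a)   [cost 5]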